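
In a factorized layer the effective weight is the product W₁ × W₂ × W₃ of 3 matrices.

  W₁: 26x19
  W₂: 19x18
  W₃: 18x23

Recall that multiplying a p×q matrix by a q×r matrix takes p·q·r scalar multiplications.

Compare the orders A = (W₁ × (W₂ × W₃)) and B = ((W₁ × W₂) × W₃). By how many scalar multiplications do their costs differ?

428

Order A = (W₁ × (W₂ × W₃)): (W₂ × W₃): 19×18 by 18×23 → 19×23, cost 19·18·23 = 7866; (W₁ × (W₂ × W₃)): 26×19 by 19×23 → 26×23, cost 26·19·23 = 11362; cumulative 19228. Total 19228.
Order B = ((W₁ × W₂) × W₃): (W₁ × W₂): 26×19 by 19×18 → 26×18, cost 26·19·18 = 8892; ((W₁ × W₂) × W₃): 26×18 by 18×23 → 26×23, cost 26·18·23 = 10764; cumulative 19656. Total 19656.
Difference: |19228 − 19656| = 428.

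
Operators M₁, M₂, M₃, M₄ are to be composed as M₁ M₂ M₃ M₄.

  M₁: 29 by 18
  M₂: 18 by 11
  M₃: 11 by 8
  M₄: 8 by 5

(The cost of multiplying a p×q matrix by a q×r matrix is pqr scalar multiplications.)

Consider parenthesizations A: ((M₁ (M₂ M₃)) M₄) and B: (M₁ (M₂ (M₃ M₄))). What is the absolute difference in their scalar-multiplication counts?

2880

Order A = ((M₁ (M₂ M₃)) M₄): (M₂ M₃): 18×11 by 11×8 → 18×8, cost 18·11·8 = 1584; (M₁ (M₂ M₃)): 29×18 by 18×8 → 29×8, cost 29·18·8 = 4176; cumulative 5760; ((M₁ (M₂ M₃)) M₄): 29×8 by 8×5 → 29×5, cost 29·8·5 = 1160; cumulative 6920. Total 6920.
Order B = (M₁ (M₂ (M₃ M₄))): (M₃ M₄): 11×8 by 8×5 → 11×5, cost 11·8·5 = 440; (M₂ (M₃ M₄)): 18×11 by 11×5 → 18×5, cost 18·11·5 = 990; cumulative 1430; (M₁ (M₂ (M₃ M₄))): 29×18 by 18×5 → 29×5, cost 29·18·5 = 2610; cumulative 4040. Total 4040.
Difference: |6920 − 4040| = 2880.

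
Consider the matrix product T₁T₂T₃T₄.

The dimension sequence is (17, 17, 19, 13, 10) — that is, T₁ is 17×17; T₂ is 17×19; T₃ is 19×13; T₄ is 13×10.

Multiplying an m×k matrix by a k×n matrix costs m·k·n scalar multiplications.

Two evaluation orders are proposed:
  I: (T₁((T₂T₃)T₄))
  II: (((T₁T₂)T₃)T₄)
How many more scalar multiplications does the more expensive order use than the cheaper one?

2601

Order I = (T₁((T₂T₃)T₄)): (T₂T₃): 17×19 by 19×13 → 17×13, cost 17·19·13 = 4199; ((T₂T₃)T₄): 17×13 by 13×10 → 17×10, cost 17·13·10 = 2210; cumulative 6409; (T₁((T₂T₃)T₄)): 17×17 by 17×10 → 17×10, cost 17·17·10 = 2890; cumulative 9299. Total 9299.
Order II = (((T₁T₂)T₃)T₄): (T₁T₂): 17×17 by 17×19 → 17×19, cost 17·17·19 = 5491; ((T₁T₂)T₃): 17×19 by 19×13 → 17×13, cost 17·19·13 = 4199; cumulative 9690; (((T₁T₂)T₃)T₄): 17×13 by 13×10 → 17×10, cost 17·13·10 = 2210; cumulative 11900. Total 11900.
Difference: |9299 − 11900| = 2601.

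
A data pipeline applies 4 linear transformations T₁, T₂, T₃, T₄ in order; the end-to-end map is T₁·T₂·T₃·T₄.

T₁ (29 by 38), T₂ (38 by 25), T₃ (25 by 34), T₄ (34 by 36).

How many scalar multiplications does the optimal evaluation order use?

84250

Adjacent pairs: T₁T₂ = 29·38·25 = 27550; T₂T₃ = 38·25·34 = 32300; T₃T₄ = 25·34·36 = 30600.
Length 3: T₁..T₃: k=1: 0+32300+29·38·34=69768; k=2: 27550+0+29·25·34=52200 → min 52200 | T₂..T₄: k=2: 0+30600+38·25·36=64800; k=3: 32300+0+38·34·36=78812 → min 64800.
Length 4: T₁..T₄: k=1: 0+64800+29·38·36=104472; k=2: 27550+30600+29·25·36=84250; k=3: 52200+0+29·34·36=87696 → min 84250.
Optimal order: ((T₁·T₂)·(T₃·T₄)) with cost 84250.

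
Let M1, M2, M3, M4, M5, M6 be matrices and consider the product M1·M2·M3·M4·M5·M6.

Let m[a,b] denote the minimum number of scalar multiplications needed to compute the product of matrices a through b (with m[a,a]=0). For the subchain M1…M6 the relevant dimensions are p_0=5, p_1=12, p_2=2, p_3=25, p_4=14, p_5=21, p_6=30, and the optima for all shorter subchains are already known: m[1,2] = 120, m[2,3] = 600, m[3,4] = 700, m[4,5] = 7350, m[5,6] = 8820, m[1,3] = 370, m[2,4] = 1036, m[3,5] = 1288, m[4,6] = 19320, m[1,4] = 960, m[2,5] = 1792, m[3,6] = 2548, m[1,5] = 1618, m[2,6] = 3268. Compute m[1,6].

m[1,6] = min over k∈[1,5] of m[1,k]+m[k+1,6]+p_{0}·p_k·p_{6}.
k=1: 0 + 3268 + 5·12·30 = 5068; k=2: 120 + 2548 + 5·2·30 = 2968; k=3: 370 + 19320 + 5·25·30 = 23440; k=4: 960 + 8820 + 5·14·30 = 11880; k=5: 1618 + 0 + 5·21·30 = 4768.
Minimum: 2968 at k=2.

2968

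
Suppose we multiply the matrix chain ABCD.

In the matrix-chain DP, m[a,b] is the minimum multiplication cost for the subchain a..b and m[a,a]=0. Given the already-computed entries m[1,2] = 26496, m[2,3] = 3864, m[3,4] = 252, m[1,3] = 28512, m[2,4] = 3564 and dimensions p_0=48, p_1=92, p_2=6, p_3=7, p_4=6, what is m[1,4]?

28476

m[1,4] = min over k∈[1,3] of m[1,k]+m[k+1,4]+p_{0}·p_k·p_{4}.
k=1: 0 + 3564 + 48·92·6 = 30060; k=2: 26496 + 252 + 48·6·6 = 28476; k=3: 28512 + 0 + 48·7·6 = 30528.
Minimum: 28476 at k=2.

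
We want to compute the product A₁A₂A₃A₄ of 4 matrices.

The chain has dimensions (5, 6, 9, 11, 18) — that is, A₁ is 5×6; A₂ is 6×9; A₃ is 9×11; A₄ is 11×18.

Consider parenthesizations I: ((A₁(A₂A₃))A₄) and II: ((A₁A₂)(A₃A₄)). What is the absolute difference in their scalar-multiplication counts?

948

Order I = ((A₁(A₂A₃))A₄): (A₂A₃): 6×9 by 9×11 → 6×11, cost 6·9·11 = 594; (A₁(A₂A₃)): 5×6 by 6×11 → 5×11, cost 5·6·11 = 330; cumulative 924; ((A₁(A₂A₃))A₄): 5×11 by 11×18 → 5×18, cost 5·11·18 = 990; cumulative 1914. Total 1914.
Order II = ((A₁A₂)(A₃A₄)): (A₁A₂): 5×6 by 6×9 → 5×9, cost 5·6·9 = 270; (A₃A₄): 9×11 by 11×18 → 9×18, cost 9·11·18 = 1782; ((A₁A₂)(A₃A₄)): 5×9 by 9×18 → 5×18, cost 5·9·18 = 810; cumulative 2862. Total 2862.
Difference: |1914 − 2862| = 948.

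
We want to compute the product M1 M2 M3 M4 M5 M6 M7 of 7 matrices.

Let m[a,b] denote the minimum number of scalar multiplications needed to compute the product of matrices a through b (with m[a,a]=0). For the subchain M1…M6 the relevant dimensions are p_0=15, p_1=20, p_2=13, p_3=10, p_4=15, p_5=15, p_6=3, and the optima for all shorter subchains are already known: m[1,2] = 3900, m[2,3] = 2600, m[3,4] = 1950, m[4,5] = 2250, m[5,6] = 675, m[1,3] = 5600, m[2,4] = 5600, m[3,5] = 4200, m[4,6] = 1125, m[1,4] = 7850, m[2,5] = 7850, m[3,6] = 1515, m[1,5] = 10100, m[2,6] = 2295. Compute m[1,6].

3195

m[1,6] = min over k∈[1,5] of m[1,k]+m[k+1,6]+p_{0}·p_k·p_{6}.
k=1: 0 + 2295 + 15·20·3 = 3195; k=2: 3900 + 1515 + 15·13·3 = 6000; k=3: 5600 + 1125 + 15·10·3 = 7175; k=4: 7850 + 675 + 15·15·3 = 9200; k=5: 10100 + 0 + 15·15·3 = 10775.
Minimum: 3195 at k=1.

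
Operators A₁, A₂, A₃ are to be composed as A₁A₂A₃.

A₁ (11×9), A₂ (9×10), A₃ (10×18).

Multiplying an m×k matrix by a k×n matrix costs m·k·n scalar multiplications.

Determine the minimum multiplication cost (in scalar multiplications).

2970

Order (A₁(A₂A₃)): (A₂A₃): 9×10 by 10×18 → 9×18, cost 9·10·18 = 1620; (A₁(A₂A₃)): 11×9 by 9×18 → 11×18, cost 11·9·18 = 1782; cumulative 3402. Total 3402.
Order ((A₁A₂)A₃): (A₁A₂): 11×9 by 9×10 → 11×10, cost 11·9·10 = 990; ((A₁A₂)A₃): 11×10 by 10×18 → 11×18, cost 11·10·18 = 1980; cumulative 2970. Total 2970.
Minimum: 2970.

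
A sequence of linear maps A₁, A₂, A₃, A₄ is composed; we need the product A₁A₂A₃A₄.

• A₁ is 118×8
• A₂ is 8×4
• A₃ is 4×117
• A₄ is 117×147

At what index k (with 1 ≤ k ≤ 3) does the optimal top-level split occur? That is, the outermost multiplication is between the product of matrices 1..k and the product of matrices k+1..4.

2

Adjacent pairs: A₁A₂ = 118·8·4 = 3776; A₂A₃ = 8·4·117 = 3744; A₃A₄ = 4·117·147 = 68796.
Length 3: A₁..A₃: k=1: 0+3744+118·8·117=114192; k=2: 3776+0+118·4·117=59000 → min 59000 | A₂..A₄: k=2: 0+68796+8·4·147=73500; k=3: 3744+0+8·117·147=141336 → min 73500.
Top-level splits: k=1: (A₁..A₁)·(A₂..A₄) → 0+73500+118·8·147 = 212268; k=2: (A₁..A₂)·(A₃..A₄) → 3776+68796+118·4·147 = 141956; k=3: (A₁..A₃)·(A₄..A₄) → 59000+0+118·117·147 = 2088482.
Best split is after A₂, i.e. k = 2.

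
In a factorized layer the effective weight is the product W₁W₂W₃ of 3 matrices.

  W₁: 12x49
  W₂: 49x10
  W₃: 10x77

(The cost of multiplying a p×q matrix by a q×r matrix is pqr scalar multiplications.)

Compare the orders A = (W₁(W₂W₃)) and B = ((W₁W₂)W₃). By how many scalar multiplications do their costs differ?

67886

Order A = (W₁(W₂W₃)): (W₂W₃): 49×10 by 10×77 → 49×77, cost 49·10·77 = 37730; (W₁(W₂W₃)): 12×49 by 49×77 → 12×77, cost 12·49·77 = 45276; cumulative 83006. Total 83006.
Order B = ((W₁W₂)W₃): (W₁W₂): 12×49 by 49×10 → 12×10, cost 12·49·10 = 5880; ((W₁W₂)W₃): 12×10 by 10×77 → 12×77, cost 12·10·77 = 9240; cumulative 15120. Total 15120.
Difference: |83006 − 15120| = 67886.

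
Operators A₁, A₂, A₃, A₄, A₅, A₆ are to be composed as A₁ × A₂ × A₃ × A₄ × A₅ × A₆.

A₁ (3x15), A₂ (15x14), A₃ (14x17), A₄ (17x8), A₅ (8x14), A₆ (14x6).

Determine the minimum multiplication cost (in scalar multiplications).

2340

Adjacent pairs: A₁A₂ = 3·15·14 = 630; A₂A₃ = 15·14·17 = 3570; A₃A₄ = 14·17·8 = 1904; A₄A₅ = 17·8·14 = 1904; A₅A₆ = 8·14·6 = 672.
Length 3: A₁..A₃: k=1: 0+3570+3·15·17=4335; k=2: 630+0+3·14·17=1344 → min 1344 | A₂..A₄: k=2: 0+1904+15·14·8=3584; k=3: 3570+0+15·17·8=5610 → min 3584 | A₃..A₅: k=3: 0+1904+14·17·14=5236; k=4: 1904+0+14·8·14=3472 → min 3472 | A₄..A₆: k=4: 0+672+17·8·6=1488; k=5: 1904+0+17·14·6=3332 → min 1488.
Length 4: A₁..A₄: k=1: 0+3584+3·15·8=3944; k=2: 630+1904+3·14·8=2870; k=3: 1344+0+3·17·8=1752 → min 1752 | A₂..A₅: k=2: 0+3472+15·14·14=6412; k=3: 3570+1904+15·17·14=9044; k=4: 3584+0+15·8·14=5264 → min 5264 | A₃..A₆: k=3: 0+1488+14·17·6=2916; k=4: 1904+672+14·8·6=3248; k=5: 3472+0+14·14·6=4648 → min 2916.
Length 5: A₁..A₅: k=1: 0+5264+3·15·14=5894; k=2: 630+3472+3·14·14=4690; k=3: 1344+1904+3·17·14=3962; k=4: 1752+0+3·8·14=2088 → min 2088 | A₂..A₆: k=2: 0+2916+15·14·6=4176; k=3: 3570+1488+15·17·6=6588; k=4: 3584+672+15·8·6=4976; k=5: 5264+0+15·14·6=6524 → min 4176.
Length 6: A₁..A₆: k=1: 0+4176+3·15·6=4446; k=2: 630+2916+3·14·6=3798; k=3: 1344+1488+3·17·6=3138; k=4: 1752+672+3·8·6=2568; k=5: 2088+0+3·14·6=2340 → min 2340.
Optimal order: (((((A₁ × A₂) × A₃) × A₄) × A₅) × A₆) with cost 2340.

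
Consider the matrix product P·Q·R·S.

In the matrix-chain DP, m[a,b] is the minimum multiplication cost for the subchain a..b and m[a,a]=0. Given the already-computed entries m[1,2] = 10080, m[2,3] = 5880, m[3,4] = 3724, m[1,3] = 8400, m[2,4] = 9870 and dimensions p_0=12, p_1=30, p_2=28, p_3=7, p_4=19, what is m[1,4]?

m[1,4] = min over k∈[1,3] of m[1,k]+m[k+1,4]+p_{0}·p_k·p_{4}.
k=1: 0 + 9870 + 12·30·19 = 16710; k=2: 10080 + 3724 + 12·28·19 = 20188; k=3: 8400 + 0 + 12·7·19 = 9996.
Minimum: 9996 at k=3.

9996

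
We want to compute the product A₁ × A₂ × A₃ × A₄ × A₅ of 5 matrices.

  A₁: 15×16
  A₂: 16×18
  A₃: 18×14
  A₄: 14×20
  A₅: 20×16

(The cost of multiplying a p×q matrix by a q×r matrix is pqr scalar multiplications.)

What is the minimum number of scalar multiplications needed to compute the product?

Adjacent pairs: A₁A₂ = 15·16·18 = 4320; A₂A₃ = 16·18·14 = 4032; A₃A₄ = 18·14·20 = 5040; A₄A₅ = 14·20·16 = 4480.
Length 3: A₁..A₃: k=1: 0+4032+15·16·14=7392; k=2: 4320+0+15·18·14=8100 → min 7392 | A₂..A₄: k=2: 0+5040+16·18·20=10800; k=3: 4032+0+16·14·20=8512 → min 8512 | A₃..A₅: k=3: 0+4480+18·14·16=8512; k=4: 5040+0+18·20·16=10800 → min 8512.
Length 4: A₁..A₄: k=1: 0+8512+15·16·20=13312; k=2: 4320+5040+15·18·20=14760; k=3: 7392+0+15·14·20=11592 → min 11592 | A₂..A₅: k=2: 0+8512+16·18·16=13120; k=3: 4032+4480+16·14·16=12096; k=4: 8512+0+16·20·16=13632 → min 12096.
Length 5: A₁..A₅: k=1: 0+12096+15·16·16=15936; k=2: 4320+8512+15·18·16=17152; k=3: 7392+4480+15·14·16=15232; k=4: 11592+0+15·20·16=16392 → min 15232.
Optimal order: ((A₁ × (A₂ × A₃)) × (A₄ × A₅)) with cost 15232.

15232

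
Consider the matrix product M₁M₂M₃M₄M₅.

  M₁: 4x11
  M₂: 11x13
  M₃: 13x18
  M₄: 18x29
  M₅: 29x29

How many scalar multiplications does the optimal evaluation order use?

6960

Adjacent pairs: M₁M₂ = 4·11·13 = 572; M₂M₃ = 11·13·18 = 2574; M₃M₄ = 13·18·29 = 6786; M₄M₅ = 18·29·29 = 15138.
Length 3: M₁..M₃: k=1: 0+2574+4·11·18=3366; k=2: 572+0+4·13·18=1508 → min 1508 | M₂..M₄: k=2: 0+6786+11·13·29=10933; k=3: 2574+0+11·18·29=8316 → min 8316 | M₃..M₅: k=3: 0+15138+13·18·29=21924; k=4: 6786+0+13·29·29=17719 → min 17719.
Length 4: M₁..M₄: k=1: 0+8316+4·11·29=9592; k=2: 572+6786+4·13·29=8866; k=3: 1508+0+4·18·29=3596 → min 3596 | M₂..M₅: k=2: 0+17719+11·13·29=21866; k=3: 2574+15138+11·18·29=23454; k=4: 8316+0+11·29·29=17567 → min 17567.
Length 5: M₁..M₅: k=1: 0+17567+4·11·29=18843; k=2: 572+17719+4·13·29=19799; k=3: 1508+15138+4·18·29=18734; k=4: 3596+0+4·29·29=6960 → min 6960.
Optimal order: ((((M₁M₂)M₃)M₄)M₅) with cost 6960.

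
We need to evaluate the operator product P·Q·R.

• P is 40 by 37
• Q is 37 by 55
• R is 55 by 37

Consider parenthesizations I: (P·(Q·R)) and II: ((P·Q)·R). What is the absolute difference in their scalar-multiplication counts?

32745

Order I = (P·(Q·R)): (Q·R): 37×55 by 55×37 → 37×37, cost 37·55·37 = 75295; (P·(Q·R)): 40×37 by 37×37 → 40×37, cost 40·37·37 = 54760; cumulative 130055. Total 130055.
Order II = ((P·Q)·R): (P·Q): 40×37 by 37×55 → 40×55, cost 40·37·55 = 81400; ((P·Q)·R): 40×55 by 55×37 → 40×37, cost 40·55·37 = 81400; cumulative 162800. Total 162800.
Difference: |130055 − 162800| = 32745.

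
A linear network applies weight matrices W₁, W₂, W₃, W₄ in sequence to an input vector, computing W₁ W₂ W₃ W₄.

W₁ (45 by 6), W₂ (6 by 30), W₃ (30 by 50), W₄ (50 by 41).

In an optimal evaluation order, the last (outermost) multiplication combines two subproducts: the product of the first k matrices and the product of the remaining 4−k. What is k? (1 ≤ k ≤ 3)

Adjacent pairs: W₁W₂ = 45·6·30 = 8100; W₂W₃ = 6·30·50 = 9000; W₃W₄ = 30·50·41 = 61500.
Length 3: W₁..W₃: k=1: 0+9000+45·6·50=22500; k=2: 8100+0+45·30·50=75600 → min 22500 | W₂..W₄: k=2: 0+61500+6·30·41=68880; k=3: 9000+0+6·50·41=21300 → min 21300.
Top-level splits: k=1: (W₁..W₁)·(W₂..W₄) → 0+21300+45·6·41 = 32370; k=2: (W₁..W₂)·(W₃..W₄) → 8100+61500+45·30·41 = 124950; k=3: (W₁..W₃)·(W₄..W₄) → 22500+0+45·50·41 = 114750.
Best split is after W₁, i.e. k = 1.

1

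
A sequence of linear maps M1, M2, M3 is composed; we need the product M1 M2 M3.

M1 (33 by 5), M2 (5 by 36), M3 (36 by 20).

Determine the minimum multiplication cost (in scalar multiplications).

6900

Order (M1 (M2 M3)): (M2 M3): 5×36 by 36×20 → 5×20, cost 5·36·20 = 3600; (M1 (M2 M3)): 33×5 by 5×20 → 33×20, cost 33·5·20 = 3300; cumulative 6900. Total 6900.
Order ((M1 M2) M3): (M1 M2): 33×5 by 5×36 → 33×36, cost 33·5·36 = 5940; ((M1 M2) M3): 33×36 by 36×20 → 33×20, cost 33·36·20 = 23760; cumulative 29700. Total 29700.
Minimum: 6900.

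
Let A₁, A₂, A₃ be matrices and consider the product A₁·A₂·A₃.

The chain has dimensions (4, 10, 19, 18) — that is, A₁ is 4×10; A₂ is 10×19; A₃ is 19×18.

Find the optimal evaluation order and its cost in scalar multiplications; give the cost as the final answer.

2128

(A₁·(A₂·A₃)): cost 4140.
((A₁·A₂)·A₃): cost 2128.
Optimal: ((A₁·A₂)·A₃) with cost 2128.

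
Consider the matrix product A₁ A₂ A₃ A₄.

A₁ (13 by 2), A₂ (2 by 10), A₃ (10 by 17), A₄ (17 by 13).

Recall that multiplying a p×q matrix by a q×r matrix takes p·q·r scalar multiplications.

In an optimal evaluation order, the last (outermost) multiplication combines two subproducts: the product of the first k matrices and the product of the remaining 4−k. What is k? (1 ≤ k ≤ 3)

Adjacent pairs: A₁A₂ = 13·2·10 = 260; A₂A₃ = 2·10·17 = 340; A₃A₄ = 10·17·13 = 2210.
Length 3: A₁..A₃: k=1: 0+340+13·2·17=782; k=2: 260+0+13·10·17=2470 → min 782 | A₂..A₄: k=2: 0+2210+2·10·13=2470; k=3: 340+0+2·17·13=782 → min 782.
Top-level splits: k=1: (A₁..A₁)·(A₂..A₄) → 0+782+13·2·13 = 1120; k=2: (A₁..A₂)·(A₃..A₄) → 260+2210+13·10·13 = 4160; k=3: (A₁..A₃)·(A₄..A₄) → 782+0+13·17·13 = 3655.
Best split is after A₁, i.e. k = 1.

1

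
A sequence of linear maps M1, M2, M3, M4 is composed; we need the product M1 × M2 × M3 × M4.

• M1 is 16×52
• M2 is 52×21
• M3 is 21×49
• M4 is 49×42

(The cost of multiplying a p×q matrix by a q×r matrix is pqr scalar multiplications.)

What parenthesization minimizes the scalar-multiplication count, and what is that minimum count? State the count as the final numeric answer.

66864

Adjacent pairs: M1M2 = 16·52·21 = 17472; M2M3 = 52·21·49 = 53508; M3M4 = 21·49·42 = 43218.
Length 3: M1..M3: k=1: 0+53508+16·52·49=94276; k=2: 17472+0+16·21·49=33936 → min 33936 | M2..M4: k=2: 0+43218+52·21·42=89082; k=3: 53508+0+52·49·42=160524 → min 89082.
Length 4: M1..M4: k=1: 0+89082+16·52·42=124026; k=2: 17472+43218+16·21·42=74802; k=3: 33936+0+16·49·42=66864 → min 66864.
Optimal parenthesization: (((M1 × M2) × M3) × M4) with cost 66864.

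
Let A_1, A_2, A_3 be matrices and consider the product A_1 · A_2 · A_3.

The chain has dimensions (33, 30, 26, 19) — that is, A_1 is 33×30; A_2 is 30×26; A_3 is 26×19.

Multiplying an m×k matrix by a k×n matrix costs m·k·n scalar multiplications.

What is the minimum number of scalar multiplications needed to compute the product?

Order (A_1 · (A_2 · A_3)): (A_2 · A_3): 30×26 by 26×19 → 30×19, cost 30·26·19 = 14820; (A_1 · (A_2 · A_3)): 33×30 by 30×19 → 33×19, cost 33·30·19 = 18810; cumulative 33630. Total 33630.
Order ((A_1 · A_2) · A_3): (A_1 · A_2): 33×30 by 30×26 → 33×26, cost 33·30·26 = 25740; ((A_1 · A_2) · A_3): 33×26 by 26×19 → 33×19, cost 33·26·19 = 16302; cumulative 42042. Total 42042.
Minimum: 33630.

33630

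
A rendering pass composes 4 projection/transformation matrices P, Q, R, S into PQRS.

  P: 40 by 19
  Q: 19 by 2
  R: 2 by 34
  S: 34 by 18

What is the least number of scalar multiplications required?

4184

Adjacent pairs: PQ = 40·19·2 = 1520; QR = 19·2·34 = 1292; RS = 2·34·18 = 1224.
Length 3: P..R: k=1: 0+1292+40·19·34=27132; k=2: 1520+0+40·2·34=4240 → min 4240 | Q..S: k=2: 0+1224+19·2·18=1908; k=3: 1292+0+19·34·18=12920 → min 1908.
Length 4: P..S: k=1: 0+1908+40·19·18=15588; k=2: 1520+1224+40·2·18=4184; k=3: 4240+0+40·34·18=28720 → min 4184.
Optimal order: ((PQ)(RS)) with cost 4184.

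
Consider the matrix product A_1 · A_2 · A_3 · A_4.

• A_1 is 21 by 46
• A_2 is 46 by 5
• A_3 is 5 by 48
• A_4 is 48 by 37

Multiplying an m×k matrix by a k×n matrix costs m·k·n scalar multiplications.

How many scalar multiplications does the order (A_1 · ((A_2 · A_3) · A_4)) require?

(A_2 · A_3): 46×5 by 5×48 → 46×48, cost 46·5·48 = 11040
((A_2 · A_3) · A_4): 46×48 by 48×37 → 46×37, cost 46·48·37 = 81696; cumulative 92736
(A_1 · ((A_2 · A_3) · A_4)): 21×46 by 46×37 → 21×37, cost 21·46·37 = 35742; cumulative 128478
Total: 128478 scalar multiplications.

128478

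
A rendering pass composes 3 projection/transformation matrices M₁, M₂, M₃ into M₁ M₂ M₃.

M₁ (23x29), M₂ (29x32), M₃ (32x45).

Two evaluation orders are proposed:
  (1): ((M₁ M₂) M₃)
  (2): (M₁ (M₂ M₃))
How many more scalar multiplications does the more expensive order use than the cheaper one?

Order (1) = ((M₁ M₂) M₃): (M₁ M₂): 23×29 by 29×32 → 23×32, cost 23·29·32 = 21344; ((M₁ M₂) M₃): 23×32 by 32×45 → 23×45, cost 23·32·45 = 33120; cumulative 54464. Total 54464.
Order (2) = (M₁ (M₂ M₃)): (M₂ M₃): 29×32 by 32×45 → 29×45, cost 29·32·45 = 41760; (M₁ (M₂ M₃)): 23×29 by 29×45 → 23×45, cost 23·29·45 = 30015; cumulative 71775. Total 71775.
Difference: |54464 − 71775| = 17311.

17311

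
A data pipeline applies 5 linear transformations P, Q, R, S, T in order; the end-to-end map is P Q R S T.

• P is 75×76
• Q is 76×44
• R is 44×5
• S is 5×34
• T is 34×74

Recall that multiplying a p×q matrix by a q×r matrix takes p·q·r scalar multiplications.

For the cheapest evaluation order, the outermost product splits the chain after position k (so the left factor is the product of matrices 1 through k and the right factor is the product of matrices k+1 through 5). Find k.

Adjacent pairs: PQ = 75·76·44 = 250800; QR = 76·44·5 = 16720; RS = 44·5·34 = 7480; ST = 5·34·74 = 12580.
Length 3: P..R: k=1: 0+16720+75·76·5=45220; k=2: 250800+0+75·44·5=267300 → min 45220 | Q..S: k=2: 0+7480+76·44·34=121176; k=3: 16720+0+76·5·34=29640 → min 29640 | R..T: k=3: 0+12580+44·5·74=28860; k=4: 7480+0+44·34·74=118184 → min 28860.
Length 4: P..S: k=1: 0+29640+75·76·34=223440; k=2: 250800+7480+75·44·34=370480; k=3: 45220+0+75·5·34=57970 → min 57970 | Q..T: k=2: 0+28860+76·44·74=276316; k=3: 16720+12580+76·5·74=57420; k=4: 29640+0+76·34·74=220856 → min 57420.
Top-level splits: k=1: (P..P)·(Q..T) → 0+57420+75·76·74 = 479220; k=2: (P..Q)·(R..T) → 250800+28860+75·44·74 = 523860; k=3: (P..R)·(S..T) → 45220+12580+75·5·74 = 85550; k=4: (P..S)·(T..T) → 57970+0+75·34·74 = 246670.
Best split is after R, i.e. k = 3.

3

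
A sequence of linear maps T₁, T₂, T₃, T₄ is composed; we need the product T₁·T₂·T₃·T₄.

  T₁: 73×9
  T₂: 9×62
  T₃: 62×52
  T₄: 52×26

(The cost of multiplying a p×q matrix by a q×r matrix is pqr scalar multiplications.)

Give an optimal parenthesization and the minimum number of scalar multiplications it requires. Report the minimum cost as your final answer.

Adjacent pairs: T₁T₂ = 73·9·62 = 40734; T₂T₃ = 9·62·52 = 29016; T₃T₄ = 62·52·26 = 83824.
Length 3: T₁..T₃: k=1: 0+29016+73·9·52=63180; k=2: 40734+0+73·62·52=276086 → min 63180 | T₂..T₄: k=2: 0+83824+9·62·26=98332; k=3: 29016+0+9·52·26=41184 → min 41184.
Length 4: T₁..T₄: k=1: 0+41184+73·9·26=58266; k=2: 40734+83824+73·62·26=242234; k=3: 63180+0+73·52·26=161876 → min 58266.
Optimal parenthesization: (T₁·((T₂·T₃)·T₄)) with cost 58266.

58266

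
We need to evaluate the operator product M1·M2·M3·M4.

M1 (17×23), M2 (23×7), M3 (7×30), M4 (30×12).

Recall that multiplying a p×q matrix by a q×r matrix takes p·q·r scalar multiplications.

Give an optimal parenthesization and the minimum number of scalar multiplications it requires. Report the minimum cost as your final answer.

Adjacent pairs: M1M2 = 17·23·7 = 2737; M2M3 = 23·7·30 = 4830; M3M4 = 7·30·12 = 2520.
Length 3: M1..M3: k=1: 0+4830+17·23·30=16560; k=2: 2737+0+17·7·30=6307 → min 6307 | M2..M4: k=2: 0+2520+23·7·12=4452; k=3: 4830+0+23·30·12=13110 → min 4452.
Length 4: M1..M4: k=1: 0+4452+17·23·12=9144; k=2: 2737+2520+17·7·12=6685; k=3: 6307+0+17·30·12=12427 → min 6685.
Optimal parenthesization: ((M1·M2)·(M3·M4)) with cost 6685.

6685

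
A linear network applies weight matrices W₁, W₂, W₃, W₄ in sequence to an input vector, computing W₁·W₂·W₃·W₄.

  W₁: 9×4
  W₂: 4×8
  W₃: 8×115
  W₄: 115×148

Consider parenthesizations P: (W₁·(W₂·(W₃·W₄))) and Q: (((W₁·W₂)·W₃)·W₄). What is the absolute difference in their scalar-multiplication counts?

15524

Order P = (W₁·(W₂·(W₃·W₄))): (W₃·W₄): 8×115 by 115×148 → 8×148, cost 8·115·148 = 136160; (W₂·(W₃·W₄)): 4×8 by 8×148 → 4×148, cost 4·8·148 = 4736; cumulative 140896; (W₁·(W₂·(W₃·W₄))): 9×4 by 4×148 → 9×148, cost 9·4·148 = 5328; cumulative 146224. Total 146224.
Order Q = (((W₁·W₂)·W₃)·W₄): (W₁·W₂): 9×4 by 4×8 → 9×8, cost 9·4·8 = 288; ((W₁·W₂)·W₃): 9×8 by 8×115 → 9×115, cost 9·8·115 = 8280; cumulative 8568; (((W₁·W₂)·W₃)·W₄): 9×115 by 115×148 → 9×148, cost 9·115·148 = 153180; cumulative 161748. Total 161748.
Difference: |146224 − 161748| = 15524.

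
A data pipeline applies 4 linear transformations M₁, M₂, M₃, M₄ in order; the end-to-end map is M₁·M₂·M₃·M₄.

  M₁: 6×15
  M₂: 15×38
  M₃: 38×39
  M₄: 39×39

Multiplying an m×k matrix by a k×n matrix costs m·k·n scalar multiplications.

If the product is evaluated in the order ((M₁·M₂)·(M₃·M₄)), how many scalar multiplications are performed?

(M₁·M₂): 6×15 by 15×38 → 6×38, cost 6·15·38 = 3420
(M₃·M₄): 38×39 by 39×39 → 38×39, cost 38·39·39 = 57798
((M₁·M₂)·(M₃·M₄)): 6×38 by 38×39 → 6×39, cost 6·38·39 = 8892; cumulative 70110
Total: 70110 scalar multiplications.

70110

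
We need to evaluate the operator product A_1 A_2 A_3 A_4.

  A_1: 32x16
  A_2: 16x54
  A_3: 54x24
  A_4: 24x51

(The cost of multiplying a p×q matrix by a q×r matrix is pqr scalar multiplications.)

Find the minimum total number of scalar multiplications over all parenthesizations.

Adjacent pairs: A_1A_2 = 32·16·54 = 27648; A_2A_3 = 16·54·24 = 20736; A_3A_4 = 54·24·51 = 66096.
Length 3: A_1..A_3: k=1: 0+20736+32·16·24=33024; k=2: 27648+0+32·54·24=69120 → min 33024 | A_2..A_4: k=2: 0+66096+16·54·51=110160; k=3: 20736+0+16·24·51=40320 → min 40320.
Length 4: A_1..A_4: k=1: 0+40320+32·16·51=66432; k=2: 27648+66096+32·54·51=181872; k=3: 33024+0+32·24·51=72192 → min 66432.
Optimal order: (A_1 ((A_2 A_3) A_4)) with cost 66432.

66432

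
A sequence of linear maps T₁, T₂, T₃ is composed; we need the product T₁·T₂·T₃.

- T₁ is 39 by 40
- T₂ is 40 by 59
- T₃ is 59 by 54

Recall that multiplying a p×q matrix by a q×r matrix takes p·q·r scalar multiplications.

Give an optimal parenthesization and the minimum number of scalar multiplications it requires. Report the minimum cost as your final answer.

211680

(T₁·(T₂·T₃)): cost 211680.
((T₁·T₂)·T₃): cost 216294.
Optimal: (T₁·(T₂·T₃)) with cost 211680.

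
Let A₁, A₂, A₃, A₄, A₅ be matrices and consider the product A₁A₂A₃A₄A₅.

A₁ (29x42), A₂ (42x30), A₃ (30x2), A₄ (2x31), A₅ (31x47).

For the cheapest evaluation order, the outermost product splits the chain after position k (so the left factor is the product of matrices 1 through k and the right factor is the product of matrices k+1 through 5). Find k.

3

Adjacent pairs: A₁A₂ = 29·42·30 = 36540; A₂A₃ = 42·30·2 = 2520; A₃A₄ = 30·2·31 = 1860; A₄A₅ = 2·31·47 = 2914.
Length 3: A₁..A₃: k=1: 0+2520+29·42·2=4956; k=2: 36540+0+29·30·2=38280 → min 4956 | A₂..A₄: k=2: 0+1860+42·30·31=40920; k=3: 2520+0+42·2·31=5124 → min 5124 | A₃..A₅: k=3: 0+2914+30·2·47=5734; k=4: 1860+0+30·31·47=45570 → min 5734.
Length 4: A₁..A₄: k=1: 0+5124+29·42·31=42882; k=2: 36540+1860+29·30·31=65370; k=3: 4956+0+29·2·31=6754 → min 6754 | A₂..A₅: k=2: 0+5734+42·30·47=64954; k=3: 2520+2914+42·2·47=9382; k=4: 5124+0+42·31·47=66318 → min 9382.
Top-level splits: k=1: (A₁..A₁)·(A₂..A₅) → 0+9382+29·42·47 = 66628; k=2: (A₁..A₂)·(A₃..A₅) → 36540+5734+29·30·47 = 83164; k=3: (A₁..A₃)·(A₄..A₅) → 4956+2914+29·2·47 = 10596; k=4: (A₁..A₄)·(A₅..A₅) → 6754+0+29·31·47 = 49007.
Best split is after A₃, i.e. k = 3.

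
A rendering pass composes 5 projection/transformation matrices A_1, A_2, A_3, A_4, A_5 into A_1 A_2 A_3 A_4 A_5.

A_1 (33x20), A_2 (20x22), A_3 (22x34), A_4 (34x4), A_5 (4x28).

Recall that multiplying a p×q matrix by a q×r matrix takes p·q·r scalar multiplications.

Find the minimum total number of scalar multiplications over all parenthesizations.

Adjacent pairs: A_1A_2 = 33·20·22 = 14520; A_2A_3 = 20·22·34 = 14960; A_3A_4 = 22·34·4 = 2992; A_4A_5 = 34·4·28 = 3808.
Length 3: A_1..A_3: k=1: 0+14960+33·20·34=37400; k=2: 14520+0+33·22·34=39204 → min 37400 | A_2..A_4: k=2: 0+2992+20·22·4=4752; k=3: 14960+0+20·34·4=17680 → min 4752 | A_3..A_5: k=3: 0+3808+22·34·28=24752; k=4: 2992+0+22·4·28=5456 → min 5456.
Length 4: A_1..A_4: k=1: 0+4752+33·20·4=7392; k=2: 14520+2992+33·22·4=20416; k=3: 37400+0+33·34·4=41888 → min 7392 | A_2..A_5: k=2: 0+5456+20·22·28=17776; k=3: 14960+3808+20·34·28=37808; k=4: 4752+0+20·4·28=6992 → min 6992.
Length 5: A_1..A_5: k=1: 0+6992+33·20·28=25472; k=2: 14520+5456+33·22·28=40304; k=3: 37400+3808+33·34·28=72624; k=4: 7392+0+33·4·28=11088 → min 11088.
Optimal order: ((A_1 (A_2 (A_3 A_4))) A_5) with cost 11088.

11088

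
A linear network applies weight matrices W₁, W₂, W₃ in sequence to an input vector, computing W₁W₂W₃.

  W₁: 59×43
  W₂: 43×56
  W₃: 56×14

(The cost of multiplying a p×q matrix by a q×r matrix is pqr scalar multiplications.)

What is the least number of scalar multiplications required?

69230

Order (W₁(W₂W₃)): (W₂W₃): 43×56 by 56×14 → 43×14, cost 43·56·14 = 33712; (W₁(W₂W₃)): 59×43 by 43×14 → 59×14, cost 59·43·14 = 35518; cumulative 69230. Total 69230.
Order ((W₁W₂)W₃): (W₁W₂): 59×43 by 43×56 → 59×56, cost 59·43·56 = 142072; ((W₁W₂)W₃): 59×56 by 56×14 → 59×14, cost 59·56·14 = 46256; cumulative 188328. Total 188328.
Minimum: 69230.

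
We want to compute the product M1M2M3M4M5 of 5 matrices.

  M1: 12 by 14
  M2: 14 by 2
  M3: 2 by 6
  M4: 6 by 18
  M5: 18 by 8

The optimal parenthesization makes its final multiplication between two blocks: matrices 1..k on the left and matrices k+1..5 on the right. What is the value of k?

Adjacent pairs: M1M2 = 12·14·2 = 336; M2M3 = 14·2·6 = 168; M3M4 = 2·6·18 = 216; M4M5 = 6·18·8 = 864.
Length 3: M1..M3: k=1: 0+168+12·14·6=1176; k=2: 336+0+12·2·6=480 → min 480 | M2..M4: k=2: 0+216+14·2·18=720; k=3: 168+0+14·6·18=1680 → min 720 | M3..M5: k=3: 0+864+2·6·8=960; k=4: 216+0+2·18·8=504 → min 504.
Length 4: M1..M4: k=1: 0+720+12·14·18=3744; k=2: 336+216+12·2·18=984; k=3: 480+0+12·6·18=1776 → min 984 | M2..M5: k=2: 0+504+14·2·8=728; k=3: 168+864+14·6·8=1704; k=4: 720+0+14·18·8=2736 → min 728.
Top-level splits: k=1: (M1..M1)·(M2..M5) → 0+728+12·14·8 = 2072; k=2: (M1..M2)·(M3..M5) → 336+504+12·2·8 = 1032; k=3: (M1..M3)·(M4..M5) → 480+864+12·6·8 = 1920; k=4: (M1..M4)·(M5..M5) → 984+0+12·18·8 = 2712.
Best split is after M2, i.e. k = 2.

2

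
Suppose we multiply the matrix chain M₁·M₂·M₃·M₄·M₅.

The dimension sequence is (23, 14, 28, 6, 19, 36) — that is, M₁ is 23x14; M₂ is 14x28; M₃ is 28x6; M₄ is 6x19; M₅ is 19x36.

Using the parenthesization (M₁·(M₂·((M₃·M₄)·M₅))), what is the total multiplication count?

(M₃·M₄): 28×6 by 6×19 → 28×19, cost 28·6·19 = 3192
((M₃·M₄)·M₅): 28×19 by 19×36 → 28×36, cost 28·19·36 = 19152; cumulative 22344
(M₂·((M₃·M₄)·M₅)): 14×28 by 28×36 → 14×36, cost 14·28·36 = 14112; cumulative 36456
(M₁·(M₂·((M₃·M₄)·M₅))): 23×14 by 14×36 → 23×36, cost 23·14·36 = 11592; cumulative 48048
Total: 48048 scalar multiplications.

48048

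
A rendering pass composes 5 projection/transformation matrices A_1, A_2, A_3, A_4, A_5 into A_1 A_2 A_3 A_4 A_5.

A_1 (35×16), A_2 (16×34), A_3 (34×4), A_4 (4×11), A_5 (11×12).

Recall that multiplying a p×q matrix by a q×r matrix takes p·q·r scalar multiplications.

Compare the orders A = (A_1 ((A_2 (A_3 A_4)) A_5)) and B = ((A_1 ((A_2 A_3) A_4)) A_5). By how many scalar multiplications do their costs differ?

2652

Order A = (A_1 ((A_2 (A_3 A_4)) A_5)): (A_3 A_4): 34×4 by 4×11 → 34×11, cost 34·4·11 = 1496; (A_2 (A_3 A_4)): 16×34 by 34×11 → 16×11, cost 16·34·11 = 5984; cumulative 7480; ((A_2 (A_3 A_4)) A_5): 16×11 by 11×12 → 16×12, cost 16·11·12 = 2112; cumulative 9592; (A_1 ((A_2 (A_3 A_4)) A_5)): 35×16 by 16×12 → 35×12, cost 35·16·12 = 6720; cumulative 16312. Total 16312.
Order B = ((A_1 ((A_2 A_3) A_4)) A_5): (A_2 A_3): 16×34 by 34×4 → 16×4, cost 16·34·4 = 2176; ((A_2 A_3) A_4): 16×4 by 4×11 → 16×11, cost 16·4·11 = 704; cumulative 2880; (A_1 ((A_2 A_3) A_4)): 35×16 by 16×11 → 35×11, cost 35·16·11 = 6160; cumulative 9040; ((A_1 ((A_2 A_3) A_4)) A_5): 35×11 by 11×12 → 35×12, cost 35·11·12 = 4620; cumulative 13660. Total 13660.
Difference: |16312 − 13660| = 2652.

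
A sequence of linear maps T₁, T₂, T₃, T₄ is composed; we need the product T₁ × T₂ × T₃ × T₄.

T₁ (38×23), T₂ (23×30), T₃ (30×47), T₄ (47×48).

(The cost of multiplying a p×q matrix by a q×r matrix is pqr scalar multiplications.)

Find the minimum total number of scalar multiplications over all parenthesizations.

126270

Adjacent pairs: T₁T₂ = 38·23·30 = 26220; T₂T₃ = 23·30·47 = 32430; T₃T₄ = 30·47·48 = 67680.
Length 3: T₁..T₃: k=1: 0+32430+38·23·47=73508; k=2: 26220+0+38·30·47=79800 → min 73508 | T₂..T₄: k=2: 0+67680+23·30·48=100800; k=3: 32430+0+23·47·48=84318 → min 84318.
Length 4: T₁..T₄: k=1: 0+84318+38·23·48=126270; k=2: 26220+67680+38·30·48=148620; k=3: 73508+0+38·47·48=159236 → min 126270.
Optimal order: (T₁ × ((T₂ × T₃) × T₄)) with cost 126270.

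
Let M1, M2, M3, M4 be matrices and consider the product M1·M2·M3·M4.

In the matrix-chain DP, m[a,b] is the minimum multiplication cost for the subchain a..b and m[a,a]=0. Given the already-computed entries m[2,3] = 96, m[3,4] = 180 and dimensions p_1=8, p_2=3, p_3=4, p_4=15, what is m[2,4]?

540

m[2,4] = min over k∈[2,3] of m[2,k]+m[k+1,4]+p_{1}·p_k·p_{4}.
k=2: 0 + 180 + 8·3·15 = 540; k=3: 96 + 0 + 8·4·15 = 576.
Minimum: 540 at k=2.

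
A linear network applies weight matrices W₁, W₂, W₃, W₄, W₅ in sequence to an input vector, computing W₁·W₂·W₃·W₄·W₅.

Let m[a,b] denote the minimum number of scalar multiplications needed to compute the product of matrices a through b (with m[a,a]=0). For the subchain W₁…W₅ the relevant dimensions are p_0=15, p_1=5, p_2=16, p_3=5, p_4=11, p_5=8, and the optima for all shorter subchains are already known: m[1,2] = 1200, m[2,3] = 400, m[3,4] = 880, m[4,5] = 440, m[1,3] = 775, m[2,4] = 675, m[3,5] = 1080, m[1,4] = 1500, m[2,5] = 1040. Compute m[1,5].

m[1,5] = min over k∈[1,4] of m[1,k]+m[k+1,5]+p_{0}·p_k·p_{5}.
k=1: 0 + 1040 + 15·5·8 = 1640; k=2: 1200 + 1080 + 15·16·8 = 4200; k=3: 775 + 440 + 15·5·8 = 1815; k=4: 1500 + 0 + 15·11·8 = 2820.
Minimum: 1640 at k=1.

1640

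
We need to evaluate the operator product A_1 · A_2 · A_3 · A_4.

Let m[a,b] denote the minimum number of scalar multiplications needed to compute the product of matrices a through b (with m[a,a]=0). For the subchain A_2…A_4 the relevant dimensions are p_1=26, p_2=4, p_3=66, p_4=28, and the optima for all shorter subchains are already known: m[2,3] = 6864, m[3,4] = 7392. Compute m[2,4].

10304

m[2,4] = min over k∈[2,3] of m[2,k]+m[k+1,4]+p_{1}·p_k·p_{4}.
k=2: 0 + 7392 + 26·4·28 = 10304; k=3: 6864 + 0 + 26·66·28 = 54912.
Minimum: 10304 at k=2.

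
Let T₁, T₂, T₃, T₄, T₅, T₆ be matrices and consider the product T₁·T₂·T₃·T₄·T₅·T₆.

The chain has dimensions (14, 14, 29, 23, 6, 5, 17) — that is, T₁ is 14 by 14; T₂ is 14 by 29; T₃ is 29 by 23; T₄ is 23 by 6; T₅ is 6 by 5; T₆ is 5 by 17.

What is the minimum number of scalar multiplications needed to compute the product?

Adjacent pairs: T₁T₂ = 14·14·29 = 5684; T₂T₃ = 14·29·23 = 9338; T₃T₄ = 29·23·6 = 4002; T₄T₅ = 23·6·5 = 690; T₅T₆ = 6·5·17 = 510.
Length 3: T₁..T₃: k=1: 0+9338+14·14·23=13846; k=2: 5684+0+14·29·23=15022 → min 13846 | T₂..T₄: k=2: 0+4002+14·29·6=6438; k=3: 9338+0+14·23·6=11270 → min 6438 | T₃..T₅: k=3: 0+690+29·23·5=4025; k=4: 4002+0+29·6·5=4872 → min 4025 | T₄..T₆: k=4: 0+510+23·6·17=2856; k=5: 690+0+23·5·17=2645 → min 2645.
Length 4: T₁..T₄: k=1: 0+6438+14·14·6=7614; k=2: 5684+4002+14·29·6=12122; k=3: 13846+0+14·23·6=15778 → min 7614 | T₂..T₅: k=2: 0+4025+14·29·5=6055; k=3: 9338+690+14·23·5=11638; k=4: 6438+0+14·6·5=6858 → min 6055 | T₃..T₆: k=3: 0+2645+29·23·17=13984; k=4: 4002+510+29·6·17=7470; k=5: 4025+0+29·5·17=6490 → min 6490.
Length 5: T₁..T₅: k=1: 0+6055+14·14·5=7035; k=2: 5684+4025+14·29·5=11739; k=3: 13846+690+14·23·5=16146; k=4: 7614+0+14·6·5=8034 → min 7035 | T₂..T₆: k=2: 0+6490+14·29·17=13392; k=3: 9338+2645+14·23·17=17457; k=4: 6438+510+14·6·17=8376; k=5: 6055+0+14·5·17=7245 → min 7245.
Length 6: T₁..T₆: k=1: 0+7245+14·14·17=10577; k=2: 5684+6490+14·29·17=19076; k=3: 13846+2645+14·23·17=21965; k=4: 7614+510+14·6·17=9552; k=5: 7035+0+14·5·17=8225 → min 8225.
Optimal order: ((T₁·(T₂·(T₃·(T₄·T₅))))·T₆) with cost 8225.

8225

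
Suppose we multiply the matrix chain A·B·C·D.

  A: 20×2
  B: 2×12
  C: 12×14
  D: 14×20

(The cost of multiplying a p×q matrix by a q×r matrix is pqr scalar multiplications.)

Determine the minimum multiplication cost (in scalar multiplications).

Adjacent pairs: AB = 20·2·12 = 480; BC = 2·12·14 = 336; CD = 12·14·20 = 3360.
Length 3: A..C: k=1: 0+336+20·2·14=896; k=2: 480+0+20·12·14=3840 → min 896 | B..D: k=2: 0+3360+2·12·20=3840; k=3: 336+0+2·14·20=896 → min 896.
Length 4: A..D: k=1: 0+896+20·2·20=1696; k=2: 480+3360+20·12·20=8640; k=3: 896+0+20·14·20=6496 → min 1696.
Optimal order: (A·((B·C)·D)) with cost 1696.

1696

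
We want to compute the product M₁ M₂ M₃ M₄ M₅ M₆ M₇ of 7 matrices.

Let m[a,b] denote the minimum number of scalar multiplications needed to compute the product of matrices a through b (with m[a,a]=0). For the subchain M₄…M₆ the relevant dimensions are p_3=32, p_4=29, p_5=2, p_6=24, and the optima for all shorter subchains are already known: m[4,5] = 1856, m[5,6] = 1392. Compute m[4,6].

m[4,6] = min over k∈[4,5] of m[4,k]+m[k+1,6]+p_{3}·p_k·p_{6}.
k=4: 0 + 1392 + 32·29·24 = 23664; k=5: 1856 + 0 + 32·2·24 = 3392.
Minimum: 3392 at k=5.

3392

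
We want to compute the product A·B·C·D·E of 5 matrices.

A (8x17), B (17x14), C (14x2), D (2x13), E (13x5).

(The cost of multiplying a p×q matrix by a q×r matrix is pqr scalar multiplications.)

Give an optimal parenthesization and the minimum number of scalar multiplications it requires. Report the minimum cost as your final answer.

958

Adjacent pairs: AB = 8·17·14 = 1904; BC = 17·14·2 = 476; CD = 14·2·13 = 364; DE = 2·13·5 = 130.
Length 3: A..C: k=1: 0+476+8·17·2=748; k=2: 1904+0+8·14·2=2128 → min 748 | B..D: k=2: 0+364+17·14·13=3458; k=3: 476+0+17·2·13=918 → min 918 | C..E: k=3: 0+130+14·2·5=270; k=4: 364+0+14·13·5=1274 → min 270.
Length 4: A..D: k=1: 0+918+8·17·13=2686; k=2: 1904+364+8·14·13=3724; k=3: 748+0+8·2·13=956 → min 956 | B..E: k=2: 0+270+17·14·5=1460; k=3: 476+130+17·2·5=776; k=4: 918+0+17·13·5=2023 → min 776.
Length 5: A..E: k=1: 0+776+8·17·5=1456; k=2: 1904+270+8·14·5=2734; k=3: 748+130+8·2·5=958; k=4: 956+0+8·13·5=1476 → min 958.
Optimal parenthesization: ((A·(B·C))·(D·E)) with cost 958.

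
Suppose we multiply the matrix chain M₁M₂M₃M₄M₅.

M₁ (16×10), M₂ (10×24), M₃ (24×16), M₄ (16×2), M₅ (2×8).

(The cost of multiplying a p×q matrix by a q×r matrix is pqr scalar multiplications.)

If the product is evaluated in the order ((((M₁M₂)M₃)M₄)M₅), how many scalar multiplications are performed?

(M₁M₂): 16×10 by 10×24 → 16×24, cost 16·10·24 = 3840
((M₁M₂)M₃): 16×24 by 24×16 → 16×16, cost 16·24·16 = 6144; cumulative 9984
(((M₁M₂)M₃)M₄): 16×16 by 16×2 → 16×2, cost 16·16·2 = 512; cumulative 10496
((((M₁M₂)M₃)M₄)M₅): 16×2 by 2×8 → 16×8, cost 16·2·8 = 256; cumulative 10752
Total: 10752 scalar multiplications.

10752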